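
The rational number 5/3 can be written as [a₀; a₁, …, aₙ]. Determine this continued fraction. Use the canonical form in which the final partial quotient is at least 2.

[1; 1, 2]

5 ÷ 3 → quotient 1, remainder 2
3 ÷ 2 → quotient 1, remainder 1
2 ÷ 1 → quotient 2, remainder 0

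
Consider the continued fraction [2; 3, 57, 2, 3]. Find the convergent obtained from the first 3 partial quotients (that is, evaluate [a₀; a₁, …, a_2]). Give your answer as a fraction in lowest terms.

401/172

Start with 57.
3 + 1/(57/1) = 3 + 1/57 = 172/57
2 + 1/(172/57) = 2 + 57/172 = 401/172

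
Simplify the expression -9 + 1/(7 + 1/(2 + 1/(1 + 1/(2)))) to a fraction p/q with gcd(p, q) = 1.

Compute successive convergents:
a_0 = -9: -9/1
a_1 = 7: -62/7
a_2 = 2: -133/15
a_3 = 1: -195/22
a_4 = 2: -523/59

-523/59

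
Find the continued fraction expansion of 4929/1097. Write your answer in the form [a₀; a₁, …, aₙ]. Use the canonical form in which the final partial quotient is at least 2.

[4; 2, 36, 15]

Run the Euclidean algorithm, recording each quotient:
4929 ÷ 1097 → quotient 4, remainder 541
1097 ÷ 541 → quotient 2, remainder 15
541 ÷ 15 → quotient 36, remainder 1
15 ÷ 1 → quotient 15, remainder 0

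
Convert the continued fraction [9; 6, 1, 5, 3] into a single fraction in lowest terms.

1189/130

Compute successive convergents:
a_0 = 9: 9/1
a_1 = 6: 55/6
a_2 = 1: 64/7
a_3 = 5: 375/41
a_4 = 3: 1189/130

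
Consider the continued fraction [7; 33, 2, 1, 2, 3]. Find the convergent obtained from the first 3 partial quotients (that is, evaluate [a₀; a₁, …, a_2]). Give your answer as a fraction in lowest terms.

Work from the innermost term outward:
Start with 2.
33 + 1/(2/1) = 33 + 1/2 = 67/2
7 + 1/(67/2) = 7 + 2/67 = 471/67

471/67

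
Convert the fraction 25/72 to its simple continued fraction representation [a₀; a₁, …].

⌊25/72⌋ = 0, remainder 25
⌊72/25⌋ = 2, remainder 22
⌊25/22⌋ = 1, remainder 3
⌊22/3⌋ = 7, remainder 1
⌊3/1⌋ = 3, remainder 0

[0; 2, 1, 7, 3]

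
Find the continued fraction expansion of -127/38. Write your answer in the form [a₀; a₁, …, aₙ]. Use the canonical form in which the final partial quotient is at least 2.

[-4; 1, 1, 1, 12]

Run the Euclidean algorithm, recording each quotient:
-127 ÷ 38 → quotient -4, remainder 25
38 ÷ 25 → quotient 1, remainder 13
25 ÷ 13 → quotient 1, remainder 12
13 ÷ 12 → quotient 1, remainder 1
12 ÷ 1 → quotient 12, remainder 0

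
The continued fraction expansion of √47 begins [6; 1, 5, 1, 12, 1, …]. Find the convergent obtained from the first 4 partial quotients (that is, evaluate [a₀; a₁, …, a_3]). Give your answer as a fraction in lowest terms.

Work from the innermost term outward:
Start with 1.
5 + 1/(1/1) = 5 + 1/1 = 6/1
1 + 1/(6/1) = 1 + 1/6 = 7/6
6 + 1/(7/6) = 6 + 6/7 = 48/7

48/7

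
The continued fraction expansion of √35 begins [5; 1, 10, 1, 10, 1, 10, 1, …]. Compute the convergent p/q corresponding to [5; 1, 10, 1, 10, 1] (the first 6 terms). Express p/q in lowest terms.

846/143

Use the convergent recurrence hₖ = aₖ·hₖ₋₁ + hₖ₋₂ (and likewise for the denominators kₖ):
a_0 = 5: 5/1
a_1 = 1: 6/1
a_2 = 10: 65/11
a_3 = 1: 71/12
a_4 = 10: 775/131
a_5 = 1: 846/143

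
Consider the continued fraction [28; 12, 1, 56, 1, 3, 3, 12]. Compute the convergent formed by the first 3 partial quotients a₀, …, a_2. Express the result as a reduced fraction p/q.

365/13

a_0 = 28: 28/1
a_1 = 12: 337/12
a_2 = 1: 365/13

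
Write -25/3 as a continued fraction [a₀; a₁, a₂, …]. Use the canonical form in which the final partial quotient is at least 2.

-25 ÷ 3 → quotient -9, remainder 2
3 ÷ 2 → quotient 1, remainder 1
2 ÷ 1 → quotient 2, remainder 0

[-9; 1, 2]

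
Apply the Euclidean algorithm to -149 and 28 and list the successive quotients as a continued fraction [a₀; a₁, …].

-149 ÷ 28 → quotient -6, remainder 19
28 ÷ 19 → quotient 1, remainder 9
19 ÷ 9 → quotient 2, remainder 1
9 ÷ 1 → quotient 9, remainder 0

[-6; 1, 2, 9]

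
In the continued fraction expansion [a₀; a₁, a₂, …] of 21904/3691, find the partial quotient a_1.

1

21904 = 5·3691 + 3449, so a_0 = 5
3691 = 1·3449 + 242, so a_1 = 1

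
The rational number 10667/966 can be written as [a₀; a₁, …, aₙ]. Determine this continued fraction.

[11; 23, 1, 1, 3, 1, 1, 2]

10667 ÷ 966 → quotient 11, remainder 41
966 ÷ 41 → quotient 23, remainder 23
41 ÷ 23 → quotient 1, remainder 18
23 ÷ 18 → quotient 1, remainder 5
18 ÷ 5 → quotient 3, remainder 3
5 ÷ 3 → quotient 1, remainder 2
3 ÷ 2 → quotient 1, remainder 1
2 ÷ 1 → quotient 2, remainder 0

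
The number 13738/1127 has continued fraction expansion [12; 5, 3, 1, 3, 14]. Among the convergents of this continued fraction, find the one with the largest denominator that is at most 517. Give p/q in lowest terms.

a_0 = 12: 12/1  (≤ bound)
a_1 = 5: 61/5  (≤ bound)
a_2 = 3: 195/16  (≤ bound)
a_3 = 1: 256/21  (≤ bound)
a_4 = 3: 963/79  (≤ bound)
a_5 = 14: 13738/1127  (> 517, stop)

963/79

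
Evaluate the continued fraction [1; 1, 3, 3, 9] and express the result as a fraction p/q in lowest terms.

214/121

Start with 9.
3 + 1/(9/1) = 3 + 1/9 = 28/9
3 + 1/(28/9) = 3 + 9/28 = 93/28
1 + 1/(93/28) = 1 + 28/93 = 121/93
1 + 1/(121/93) = 1 + 93/121 = 214/121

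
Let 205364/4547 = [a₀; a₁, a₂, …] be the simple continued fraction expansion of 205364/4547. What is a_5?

205364 = 45·4547 + 749, so a_0 = 45
4547 = 6·749 + 53, so a_1 = 6
749 = 14·53 + 7, so a_2 = 14
53 = 7·7 + 4, so a_3 = 7
7 = 1·4 + 3, so a_4 = 1
4 = 1·3 + 1, so a_5 = 1

1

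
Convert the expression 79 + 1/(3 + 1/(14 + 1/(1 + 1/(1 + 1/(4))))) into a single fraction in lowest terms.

31889/402

Start with 4.
1 + 1/(4/1) = 1 + 1/4 = 5/4
1 + 1/(5/4) = 1 + 4/5 = 9/5
14 + 1/(9/5) = 14 + 5/9 = 131/9
3 + 1/(131/9) = 3 + 9/131 = 402/131
79 + 1/(402/131) = 79 + 131/402 = 31889/402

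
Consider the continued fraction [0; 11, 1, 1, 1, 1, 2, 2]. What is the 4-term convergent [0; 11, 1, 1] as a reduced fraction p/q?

a_0 = 0: 0/1
a_1 = 11: 1/11
a_2 = 1: 1/12
a_3 = 1: 2/23

2/23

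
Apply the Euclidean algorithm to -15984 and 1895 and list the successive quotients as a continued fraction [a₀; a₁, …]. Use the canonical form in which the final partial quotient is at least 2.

[-9; 1, 1, 3, 2, 1, 40, 2]

-15984 ÷ 1895 → quotient -9, remainder 1071
1895 ÷ 1071 → quotient 1, remainder 824
1071 ÷ 824 → quotient 1, remainder 247
824 ÷ 247 → quotient 3, remainder 83
247 ÷ 83 → quotient 2, remainder 81
83 ÷ 81 → quotient 1, remainder 2
81 ÷ 2 → quotient 40, remainder 1
2 ÷ 1 → quotient 2, remainder 0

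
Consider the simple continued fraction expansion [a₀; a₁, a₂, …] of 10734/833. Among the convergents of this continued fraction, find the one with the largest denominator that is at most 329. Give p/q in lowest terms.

List convergents until the denominator exceeds the bound:
a_0 = 12: 12/1  (≤ bound)
a_1 = 1: 13/1  (≤ bound)
a_2 = 7: 103/8  (≤ bound)
a_3 = 1: 116/9  (≤ bound)
a_4 = 3: 451/35  (≤ bound)
a_5 = 3: 1469/114  (≤ bound)
a_6 = 7: 10734/833  (> 329, stop)

1469/114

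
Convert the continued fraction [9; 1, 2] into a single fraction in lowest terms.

a_0 = 9: 9/1
a_1 = 1: 10/1
a_2 = 2: 29/3

29/3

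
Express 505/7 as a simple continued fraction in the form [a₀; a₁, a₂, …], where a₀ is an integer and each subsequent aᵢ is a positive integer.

[72; 7]

⌊505/7⌋ = 72, remainder 1
⌊7/1⌋ = 7, remainder 0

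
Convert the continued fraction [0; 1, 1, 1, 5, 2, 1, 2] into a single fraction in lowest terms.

a_0 = 0: 0/1
a_1 = 1: 1/1
a_2 = 1: 1/2
a_3 = 1: 2/3
a_4 = 5: 11/17
a_5 = 2: 24/37
a_6 = 1: 35/54
a_7 = 2: 94/145

94/145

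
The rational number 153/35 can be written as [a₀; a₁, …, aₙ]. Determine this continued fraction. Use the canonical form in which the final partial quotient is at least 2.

[4; 2, 1, 2, 4]

⌊153/35⌋ = 4, remainder 13
⌊35/13⌋ = 2, remainder 9
⌊13/9⌋ = 1, remainder 4
⌊9/4⌋ = 2, remainder 1
⌊4/1⌋ = 4, remainder 0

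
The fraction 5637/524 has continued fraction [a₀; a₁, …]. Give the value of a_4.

1

Apply division with remainder until the remainder is 0:
5637 = 10·524 + 397, so a_0 = 10
524 = 1·397 + 127, so a_1 = 1
397 = 3·127 + 16, so a_2 = 3
127 = 7·16 + 15, so a_3 = 7
16 = 1·15 + 1, so a_4 = 1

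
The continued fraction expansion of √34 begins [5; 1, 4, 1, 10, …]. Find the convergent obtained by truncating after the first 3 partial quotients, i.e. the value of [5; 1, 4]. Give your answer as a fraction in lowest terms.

Start with 4.
1 + 1/(4/1) = 1 + 1/4 = 5/4
5 + 1/(5/4) = 5 + 4/5 = 29/5

29/5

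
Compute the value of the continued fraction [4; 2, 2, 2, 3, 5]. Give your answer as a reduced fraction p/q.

958/217

Work from the innermost term outward:
Start with 5.
3 + 1/(5/1) = 3 + 1/5 = 16/5
2 + 1/(16/5) = 2 + 5/16 = 37/16
2 + 1/(37/16) = 2 + 16/37 = 90/37
2 + 1/(90/37) = 2 + 37/90 = 217/90
4 + 1/(217/90) = 4 + 90/217 = 958/217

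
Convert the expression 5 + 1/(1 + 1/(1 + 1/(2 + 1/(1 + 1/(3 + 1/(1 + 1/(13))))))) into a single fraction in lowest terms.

2537/455

Collapse the nested fraction from the inside out:
Start with 13.
1 + 1/(13/1) = 1 + 1/13 = 14/13
3 + 1/(14/13) = 3 + 13/14 = 55/14
1 + 1/(55/14) = 1 + 14/55 = 69/55
2 + 1/(69/55) = 2 + 55/69 = 193/69
1 + 1/(193/69) = 1 + 69/193 = 262/193
1 + 1/(262/193) = 1 + 193/262 = 455/262
5 + 1/(455/262) = 5 + 262/455 = 2537/455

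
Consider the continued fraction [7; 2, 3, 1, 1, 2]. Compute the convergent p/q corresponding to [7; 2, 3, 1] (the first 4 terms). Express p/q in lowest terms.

67/9

Compute successive convergents:
a_0 = 7: 7/1
a_1 = 2: 15/2
a_2 = 3: 52/7
a_3 = 1: 67/9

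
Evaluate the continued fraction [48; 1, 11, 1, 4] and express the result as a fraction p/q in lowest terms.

3131/64

Build up convergents one term at a time:
a_0 = 48: 48/1
a_1 = 1: 49/1
a_2 = 11: 587/12
a_3 = 1: 636/13
a_4 = 4: 3131/64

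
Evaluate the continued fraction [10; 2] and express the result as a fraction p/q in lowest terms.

a_0 = 10: 10/1
a_1 = 2: 21/2

21/2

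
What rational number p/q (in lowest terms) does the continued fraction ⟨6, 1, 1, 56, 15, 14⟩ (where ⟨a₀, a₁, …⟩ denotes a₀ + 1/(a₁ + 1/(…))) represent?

a_0 = 6: 6/1
a_1 = 1: 7/1
a_2 = 1: 13/2
a_3 = 56: 735/113
a_4 = 15: 11038/1697
a_5 = 14: 155267/23871

155267/23871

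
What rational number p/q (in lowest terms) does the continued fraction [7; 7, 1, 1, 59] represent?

6370/893

Build up convergents one term at a time:
a_0 = 7: 7/1
a_1 = 7: 50/7
a_2 = 1: 57/8
a_3 = 1: 107/15
a_4 = 59: 6370/893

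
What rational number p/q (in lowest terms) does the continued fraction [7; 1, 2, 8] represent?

192/25

Collapse the nested fraction from the inside out:
Start with 8.
2 + 1/(8/1) = 2 + 1/8 = 17/8
1 + 1/(17/8) = 1 + 8/17 = 25/17
7 + 1/(25/17) = 7 + 17/25 = 192/25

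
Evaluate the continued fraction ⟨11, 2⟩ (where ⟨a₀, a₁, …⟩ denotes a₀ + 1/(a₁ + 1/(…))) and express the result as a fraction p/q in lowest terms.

23/2

a_0 = 11: 11/1
a_1 = 2: 23/2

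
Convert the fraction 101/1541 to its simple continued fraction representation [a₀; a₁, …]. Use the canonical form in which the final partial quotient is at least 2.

101 ÷ 1541 → quotient 0, remainder 101
1541 ÷ 101 → quotient 15, remainder 26
101 ÷ 26 → quotient 3, remainder 23
26 ÷ 23 → quotient 1, remainder 3
23 ÷ 3 → quotient 7, remainder 2
3 ÷ 2 → quotient 1, remainder 1
2 ÷ 1 → quotient 2, remainder 0

[0; 15, 3, 1, 7, 1, 2]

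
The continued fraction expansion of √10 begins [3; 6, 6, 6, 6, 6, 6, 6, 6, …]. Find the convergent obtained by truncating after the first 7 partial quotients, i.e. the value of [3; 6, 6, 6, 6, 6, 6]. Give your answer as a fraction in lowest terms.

Compute successive convergents:
a_0 = 3: 3/1
a_1 = 6: 19/6
a_2 = 6: 117/37
a_3 = 6: 721/228
a_4 = 6: 4443/1405
a_5 = 6: 27379/8658
a_6 = 6: 168717/53353

168717/53353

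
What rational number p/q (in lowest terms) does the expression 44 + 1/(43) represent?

1893/43

a_0 = 44: 44/1
a_1 = 43: 1893/43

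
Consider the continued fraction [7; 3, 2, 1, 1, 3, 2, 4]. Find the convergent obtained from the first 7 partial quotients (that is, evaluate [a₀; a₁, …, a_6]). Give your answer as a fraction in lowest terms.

1014/139

Collapse the nested fraction from the inside out:
Start with 2.
3 + 1/(2/1) = 3 + 1/2 = 7/2
1 + 1/(7/2) = 1 + 2/7 = 9/7
1 + 1/(9/7) = 1 + 7/9 = 16/9
2 + 1/(16/9) = 2 + 9/16 = 41/16
3 + 1/(41/16) = 3 + 16/41 = 139/41
7 + 1/(139/41) = 7 + 41/139 = 1014/139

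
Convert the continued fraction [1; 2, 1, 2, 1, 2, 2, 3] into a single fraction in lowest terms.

Start with 3.
2 + 1/(3/1) = 2 + 1/3 = 7/3
2 + 1/(7/3) = 2 + 3/7 = 17/7
1 + 1/(17/7) = 1 + 7/17 = 24/17
2 + 1/(24/17) = 2 + 17/24 = 65/24
1 + 1/(65/24) = 1 + 24/65 = 89/65
2 + 1/(89/65) = 2 + 65/89 = 243/89
1 + 1/(243/89) = 1 + 89/243 = 332/243

332/243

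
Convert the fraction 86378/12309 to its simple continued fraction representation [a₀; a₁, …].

[7; 57, 3, 1, 53]

86378 = 7·12309 + 215, so a_0 = 7
12309 = 57·215 + 54, so a_1 = 57
215 = 3·54 + 53, so a_2 = 3
54 = 1·53 + 1, so a_3 = 1
53 = 53·1 + 0, so a_4 = 53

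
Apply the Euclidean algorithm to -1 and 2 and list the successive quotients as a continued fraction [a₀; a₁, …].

[-1; 2]

Repeatedly divide and take the remainder:
-1 ÷ 2 → quotient -1, remainder 1
2 ÷ 1 → quotient 2, remainder 0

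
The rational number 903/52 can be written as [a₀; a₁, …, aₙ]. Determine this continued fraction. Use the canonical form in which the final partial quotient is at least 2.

[17; 2, 1, 2, 1, 4]

⌊903/52⌋ = 17, remainder 19
⌊52/19⌋ = 2, remainder 14
⌊19/14⌋ = 1, remainder 5
⌊14/5⌋ = 2, remainder 4
⌊5/4⌋ = 1, remainder 1
⌊4/1⌋ = 4, remainder 0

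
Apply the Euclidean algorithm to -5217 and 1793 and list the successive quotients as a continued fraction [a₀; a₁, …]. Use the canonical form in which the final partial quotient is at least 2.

Run the Euclidean algorithm, recording each quotient:
⌊-5217/1793⌋ = -3, remainder 162
⌊1793/162⌋ = 11, remainder 11
⌊162/11⌋ = 14, remainder 8
⌊11/8⌋ = 1, remainder 3
⌊8/3⌋ = 2, remainder 2
⌊3/2⌋ = 1, remainder 1
⌊2/1⌋ = 2, remainder 0

[-3; 11, 14, 1, 2, 1, 2]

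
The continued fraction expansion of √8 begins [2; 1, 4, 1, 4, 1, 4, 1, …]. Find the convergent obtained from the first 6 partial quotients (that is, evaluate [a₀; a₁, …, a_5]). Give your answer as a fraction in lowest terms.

99/35

Use the convergent recurrence hₖ = aₖ·hₖ₋₁ + hₖ₋₂ (and likewise for the denominators kₖ):
a_0 = 2: 2/1
a_1 = 1: 3/1
a_2 = 4: 14/5
a_3 = 1: 17/6
a_4 = 4: 82/29
a_5 = 1: 99/35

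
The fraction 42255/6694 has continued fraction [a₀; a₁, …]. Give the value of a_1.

3

Repeatedly divide and take the remainder:
42255 ÷ 6694 → quotient 6, remainder 2091
6694 ÷ 2091 → quotient 3, remainder 421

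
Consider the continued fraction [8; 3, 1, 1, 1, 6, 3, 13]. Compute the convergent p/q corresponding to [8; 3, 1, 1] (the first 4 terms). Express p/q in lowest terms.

a_0 = 8: 8/1
a_1 = 3: 25/3
a_2 = 1: 33/4
a_3 = 1: 58/7

58/7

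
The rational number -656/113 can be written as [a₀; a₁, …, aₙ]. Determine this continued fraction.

Run the Euclidean algorithm, recording each quotient:
-656 = -6·113 + 22, so a_0 = -6
113 = 5·22 + 3, so a_1 = 5
22 = 7·3 + 1, so a_2 = 7
3 = 3·1 + 0, so a_3 = 3

[-6; 5, 7, 3]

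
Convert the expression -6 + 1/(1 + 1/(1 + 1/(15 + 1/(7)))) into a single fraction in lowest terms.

-1201/219

a_0 = -6: -6/1
a_1 = 1: -5/1
a_2 = 1: -11/2
a_3 = 15: -170/31
a_4 = 7: -1201/219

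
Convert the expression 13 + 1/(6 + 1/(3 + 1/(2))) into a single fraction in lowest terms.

Use the convergent recurrence hₖ = aₖ·hₖ₋₁ + hₖ₋₂ (and likewise for the denominators kₖ):
a_0 = 13: 13/1
a_1 = 6: 79/6
a_2 = 3: 250/19
a_3 = 2: 579/44

579/44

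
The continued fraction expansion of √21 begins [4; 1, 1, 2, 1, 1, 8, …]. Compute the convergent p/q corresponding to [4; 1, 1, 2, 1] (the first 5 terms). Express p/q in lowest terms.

a_0 = 4: 4/1
a_1 = 1: 5/1
a_2 = 1: 9/2
a_3 = 2: 23/5
a_4 = 1: 32/7

32/7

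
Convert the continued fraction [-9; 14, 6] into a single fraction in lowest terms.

-759/85

Start with 6.
14 + 1/(6/1) = 14 + 1/6 = 85/6
-9 + 1/(85/6) = -9 + 6/85 = -759/85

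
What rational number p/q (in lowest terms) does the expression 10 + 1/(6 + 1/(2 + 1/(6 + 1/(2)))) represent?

Start with 2.
6 + 1/(2/1) = 6 + 1/2 = 13/2
2 + 1/(13/2) = 2 + 2/13 = 28/13
6 + 1/(28/13) = 6 + 13/28 = 181/28
10 + 1/(181/28) = 10 + 28/181 = 1838/181

1838/181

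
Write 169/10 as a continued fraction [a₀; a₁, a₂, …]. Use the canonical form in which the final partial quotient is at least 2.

Run the Euclidean algorithm, recording each quotient:
169 = 16·10 + 9, so a_0 = 16
10 = 1·9 + 1, so a_1 = 1
9 = 9·1 + 0, so a_2 = 9

[16; 1, 9]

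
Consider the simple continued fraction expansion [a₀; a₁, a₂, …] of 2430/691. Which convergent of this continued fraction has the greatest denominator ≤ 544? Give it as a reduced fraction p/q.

211/60

a_0 = 3: 3/1  (≤ bound)
a_1 = 1: 4/1  (≤ bound)
a_2 = 1: 7/2  (≤ bound)
a_3 = 14: 102/29  (≤ bound)
a_4 = 1: 109/31  (≤ bound)
a_5 = 1: 211/60  (≤ bound)
a_6 = 11: 2430/691  (> 544, stop)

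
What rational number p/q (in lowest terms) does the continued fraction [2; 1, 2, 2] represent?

19/7

Use the convergent recurrence hₖ = aₖ·hₖ₋₁ + hₖ₋₂ (and likewise for the denominators kₖ):
a_0 = 2: 2/1
a_1 = 1: 3/1
a_2 = 2: 8/3
a_3 = 2: 19/7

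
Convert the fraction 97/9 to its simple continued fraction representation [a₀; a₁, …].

[10; 1, 3, 2]

⌊97/9⌋ = 10, remainder 7
⌊9/7⌋ = 1, remainder 2
⌊7/2⌋ = 3, remainder 1
⌊2/1⌋ = 2, remainder 0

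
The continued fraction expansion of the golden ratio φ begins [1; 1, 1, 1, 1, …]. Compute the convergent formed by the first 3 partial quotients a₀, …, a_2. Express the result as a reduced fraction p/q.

Start with 1.
1 + 1/(1/1) = 1 + 1/1 = 2/1
1 + 1/(2/1) = 1 + 1/2 = 3/2

3/2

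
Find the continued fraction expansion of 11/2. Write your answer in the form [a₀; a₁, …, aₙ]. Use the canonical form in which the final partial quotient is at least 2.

⌊11/2⌋ = 5, remainder 1
⌊2/1⌋ = 2, remainder 0

[5; 2]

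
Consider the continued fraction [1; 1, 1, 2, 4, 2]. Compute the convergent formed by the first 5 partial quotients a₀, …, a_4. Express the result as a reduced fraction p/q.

35/22

Work from the innermost term outward:
Start with 4.
2 + 1/(4/1) = 2 + 1/4 = 9/4
1 + 1/(9/4) = 1 + 4/9 = 13/9
1 + 1/(13/9) = 1 + 9/13 = 22/13
1 + 1/(22/13) = 1 + 13/22 = 35/22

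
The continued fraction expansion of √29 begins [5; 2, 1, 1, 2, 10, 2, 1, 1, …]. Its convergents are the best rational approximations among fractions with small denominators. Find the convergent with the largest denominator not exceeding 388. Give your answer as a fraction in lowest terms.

1524/283

a_0 = 5: 5/1  (≤ bound)
a_1 = 2: 11/2  (≤ bound)
a_2 = 1: 16/3  (≤ bound)
a_3 = 1: 27/5  (≤ bound)
a_4 = 2: 70/13  (≤ bound)
a_5 = 10: 727/135  (≤ bound)
a_6 = 2: 1524/283  (≤ bound)
a_7 = 1: 2251/418  (> 388, stop)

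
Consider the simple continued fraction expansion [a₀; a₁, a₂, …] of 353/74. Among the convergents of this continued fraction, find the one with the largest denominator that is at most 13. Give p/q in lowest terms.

a_0 = 4: 4/1  (≤ bound)
a_1 = 1: 5/1  (≤ bound)
a_2 = 3: 19/4  (≤ bound)
a_3 = 2: 43/9  (≤ bound)
a_4 = 1: 62/13  (≤ bound)
a_5 = 5: 353/74  (> 13, stop)

62/13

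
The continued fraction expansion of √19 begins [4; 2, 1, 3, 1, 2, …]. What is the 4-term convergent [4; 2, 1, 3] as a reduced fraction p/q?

48/11

Collapse the nested fraction from the inside out:
Start with 3.
1 + 1/(3/1) = 1 + 1/3 = 4/3
2 + 1/(4/3) = 2 + 3/4 = 11/4
4 + 1/(11/4) = 4 + 4/11 = 48/11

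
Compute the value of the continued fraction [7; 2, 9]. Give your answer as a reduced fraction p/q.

a_0 = 7: 7/1
a_1 = 2: 15/2
a_2 = 9: 142/19

142/19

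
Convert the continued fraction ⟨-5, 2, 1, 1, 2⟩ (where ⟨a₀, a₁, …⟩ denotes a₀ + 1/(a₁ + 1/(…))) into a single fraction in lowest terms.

-60/13

Start with 2.
1 + 1/(2/1) = 1 + 1/2 = 3/2
1 + 1/(3/2) = 1 + 2/3 = 5/3
2 + 1/(5/3) = 2 + 3/5 = 13/5
-5 + 1/(13/5) = -5 + 5/13 = -60/13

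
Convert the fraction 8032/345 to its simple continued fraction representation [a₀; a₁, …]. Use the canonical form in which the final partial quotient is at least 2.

[23; 3, 1, 1, 3, 1, 10]

8032 ÷ 345 → quotient 23, remainder 97
345 ÷ 97 → quotient 3, remainder 54
97 ÷ 54 → quotient 1, remainder 43
54 ÷ 43 → quotient 1, remainder 11
43 ÷ 11 → quotient 3, remainder 10
11 ÷ 10 → quotient 1, remainder 1
10 ÷ 1 → quotient 10, remainder 0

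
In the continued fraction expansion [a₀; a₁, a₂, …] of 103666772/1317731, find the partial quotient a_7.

⌊103666772/1317731⌋ = 78, remainder 883754
⌊1317731/883754⌋ = 1, remainder 433977
⌊883754/433977⌋ = 2, remainder 15800
⌊433977/15800⌋ = 27, remainder 7377
⌊15800/7377⌋ = 2, remainder 1046
⌊7377/1046⌋ = 7, remainder 55
⌊1046/55⌋ = 19, remainder 1
⌊55/1⌋ = 55, remainder 0

55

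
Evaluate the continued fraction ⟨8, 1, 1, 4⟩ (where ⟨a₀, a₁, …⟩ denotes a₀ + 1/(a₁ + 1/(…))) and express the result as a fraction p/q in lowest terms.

a_0 = 8: 8/1
a_1 = 1: 9/1
a_2 = 1: 17/2
a_3 = 4: 77/9

77/9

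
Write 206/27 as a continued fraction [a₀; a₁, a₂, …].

[7; 1, 1, 1, 2, 3]

Apply division with remainder until the remainder is 0:
206 ÷ 27 → quotient 7, remainder 17
27 ÷ 17 → quotient 1, remainder 10
17 ÷ 10 → quotient 1, remainder 7
10 ÷ 7 → quotient 1, remainder 3
7 ÷ 3 → quotient 2, remainder 1
3 ÷ 1 → quotient 3, remainder 0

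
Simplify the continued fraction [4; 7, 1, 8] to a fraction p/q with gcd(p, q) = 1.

293/71

Work from the innermost term outward:
Start with 8.
1 + 1/(8/1) = 1 + 1/8 = 9/8
7 + 1/(9/8) = 7 + 8/9 = 71/9
4 + 1/(71/9) = 4 + 9/71 = 293/71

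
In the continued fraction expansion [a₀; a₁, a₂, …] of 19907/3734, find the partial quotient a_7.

19907 ÷ 3734 → quotient 5, remainder 1237
3734 ÷ 1237 → quotient 3, remainder 23
1237 ÷ 23 → quotient 53, remainder 18
23 ÷ 18 → quotient 1, remainder 5
18 ÷ 5 → quotient 3, remainder 3
5 ÷ 3 → quotient 1, remainder 2
3 ÷ 2 → quotient 1, remainder 1
2 ÷ 1 → quotient 2, remainder 0

2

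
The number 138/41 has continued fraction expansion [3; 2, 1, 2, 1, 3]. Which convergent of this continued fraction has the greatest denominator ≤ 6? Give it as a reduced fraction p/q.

10/3

a_0 = 3: 3/1  (≤ bound)
a_1 = 2: 7/2  (≤ bound)
a_2 = 1: 10/3  (≤ bound)
a_3 = 2: 27/8  (> 6, stop)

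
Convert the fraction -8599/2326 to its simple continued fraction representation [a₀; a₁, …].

[-4; 3, 3, 2, 1, 13, 2, 2]

⌊-8599/2326⌋ = -4, remainder 705
⌊2326/705⌋ = 3, remainder 211
⌊705/211⌋ = 3, remainder 72
⌊211/72⌋ = 2, remainder 67
⌊72/67⌋ = 1, remainder 5
⌊67/5⌋ = 13, remainder 2
⌊5/2⌋ = 2, remainder 1
⌊2/1⌋ = 2, remainder 0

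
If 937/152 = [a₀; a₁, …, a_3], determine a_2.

12

Apply division with remainder until the remainder is 0:
937 ÷ 152 → quotient 6, remainder 25
152 ÷ 25 → quotient 6, remainder 2
25 ÷ 2 → quotient 12, remainder 1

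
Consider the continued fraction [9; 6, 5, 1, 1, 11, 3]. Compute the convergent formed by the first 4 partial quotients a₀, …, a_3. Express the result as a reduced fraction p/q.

Starting at the tail and folding back:
Start with 1.
5 + 1/(1/1) = 5 + 1/1 = 6/1
6 + 1/(6/1) = 6 + 1/6 = 37/6
9 + 1/(37/6) = 9 + 6/37 = 339/37

339/37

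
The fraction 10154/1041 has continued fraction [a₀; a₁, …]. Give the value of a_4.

Repeatedly divide and take the remainder:
⌊10154/1041⌋ = 9, remainder 785
⌊1041/785⌋ = 1, remainder 256
⌊785/256⌋ = 3, remainder 17
⌊256/17⌋ = 15, remainder 1
⌊17/1⌋ = 17, remainder 0

17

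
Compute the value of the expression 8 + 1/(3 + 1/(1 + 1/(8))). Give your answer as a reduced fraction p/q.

289/35

Start with 8.
1 + 1/(8/1) = 1 + 1/8 = 9/8
3 + 1/(9/8) = 3 + 8/9 = 35/9
8 + 1/(35/9) = 8 + 9/35 = 289/35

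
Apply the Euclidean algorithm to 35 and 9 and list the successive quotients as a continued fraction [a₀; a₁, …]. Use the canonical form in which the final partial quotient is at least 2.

[3; 1, 8]

Run the Euclidean algorithm, recording each quotient:
35 ÷ 9 → quotient 3, remainder 8
9 ÷ 8 → quotient 1, remainder 1
8 ÷ 1 → quotient 8, remainder 0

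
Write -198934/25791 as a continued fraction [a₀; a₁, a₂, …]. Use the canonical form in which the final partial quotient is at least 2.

Repeatedly divide and take the remainder:
⌊-198934/25791⌋ = -8, remainder 7394
⌊25791/7394⌋ = 3, remainder 3609
⌊7394/3609⌋ = 2, remainder 176
⌊3609/176⌋ = 20, remainder 89
⌊176/89⌋ = 1, remainder 87
⌊89/87⌋ = 1, remainder 2
⌊87/2⌋ = 43, remainder 1
⌊2/1⌋ = 2, remainder 0

[-8; 3, 2, 20, 1, 1, 43, 2]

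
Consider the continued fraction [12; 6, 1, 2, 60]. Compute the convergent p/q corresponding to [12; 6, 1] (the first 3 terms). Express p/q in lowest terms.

a_0 = 12: 12/1
a_1 = 6: 73/6
a_2 = 1: 85/7

85/7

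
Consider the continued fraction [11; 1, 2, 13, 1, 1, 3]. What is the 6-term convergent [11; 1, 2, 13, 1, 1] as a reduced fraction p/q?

a_0 = 11: 11/1
a_1 = 1: 12/1
a_2 = 2: 35/3
a_3 = 13: 467/40
a_4 = 1: 502/43
a_5 = 1: 969/83

969/83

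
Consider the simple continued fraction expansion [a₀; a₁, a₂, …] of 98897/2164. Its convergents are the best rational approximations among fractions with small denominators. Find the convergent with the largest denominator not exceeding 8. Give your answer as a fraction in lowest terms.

320/7

a_0 = 45: 45/1  (≤ bound)
a_1 = 1: 46/1  (≤ bound)
a_2 = 2: 137/3  (≤ bound)
a_3 = 2: 320/7  (≤ bound)
a_4 = 1: 457/10  (> 8, stop)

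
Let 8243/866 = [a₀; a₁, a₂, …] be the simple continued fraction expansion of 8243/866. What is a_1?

1

⌊8243/866⌋ = 9, remainder 449
⌊866/449⌋ = 1, remainder 417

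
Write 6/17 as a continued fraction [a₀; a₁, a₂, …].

[0; 2, 1, 5]

6 ÷ 17 → quotient 0, remainder 6
17 ÷ 6 → quotient 2, remainder 5
6 ÷ 5 → quotient 1, remainder 1
5 ÷ 1 → quotient 5, remainder 0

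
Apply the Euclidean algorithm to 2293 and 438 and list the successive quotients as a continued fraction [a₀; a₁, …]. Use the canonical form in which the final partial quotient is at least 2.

[5; 4, 3, 1, 25]

2293 = 5·438 + 103, so a_0 = 5
438 = 4·103 + 26, so a_1 = 4
103 = 3·26 + 25, so a_2 = 3
26 = 1·25 + 1, so a_3 = 1
25 = 25·1 + 0, so a_4 = 25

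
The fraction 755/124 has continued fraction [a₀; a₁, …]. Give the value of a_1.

⌊755/124⌋ = 6, remainder 11
⌊124/11⌋ = 11, remainder 3

11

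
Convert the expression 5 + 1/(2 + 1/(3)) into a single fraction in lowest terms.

Start with 3.
2 + 1/(3/1) = 2 + 1/3 = 7/3
5 + 1/(7/3) = 5 + 3/7 = 38/7

38/7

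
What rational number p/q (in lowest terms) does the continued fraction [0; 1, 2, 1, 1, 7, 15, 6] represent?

Start with 6.
15 + 1/(6/1) = 15 + 1/6 = 91/6
7 + 1/(91/6) = 7 + 6/91 = 643/91
1 + 1/(643/91) = 1 + 91/643 = 734/643
1 + 1/(734/643) = 1 + 643/734 = 1377/734
2 + 1/(1377/734) = 2 + 734/1377 = 3488/1377
1 + 1/(3488/1377) = 1 + 1377/3488 = 4865/3488
0 + 1/(4865/3488) = 0 + 3488/4865 = 3488/4865

3488/4865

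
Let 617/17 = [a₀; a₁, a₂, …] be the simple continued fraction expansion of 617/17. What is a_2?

⌊617/17⌋ = 36, remainder 5
⌊17/5⌋ = 3, remainder 2
⌊5/2⌋ = 2, remainder 1

2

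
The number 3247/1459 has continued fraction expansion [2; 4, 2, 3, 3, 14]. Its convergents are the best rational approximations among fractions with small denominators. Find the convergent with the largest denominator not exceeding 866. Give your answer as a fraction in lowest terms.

List convergents until the denominator exceeds the bound:
a_0 = 2: 2/1  (≤ bound)
a_1 = 4: 9/4  (≤ bound)
a_2 = 2: 20/9  (≤ bound)
a_3 = 3: 69/31  (≤ bound)
a_4 = 3: 227/102  (≤ bound)
a_5 = 14: 3247/1459  (> 866, stop)

227/102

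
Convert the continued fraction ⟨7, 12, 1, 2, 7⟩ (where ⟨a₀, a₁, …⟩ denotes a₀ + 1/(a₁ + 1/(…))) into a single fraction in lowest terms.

1975/279

Use the convergent recurrence hₖ = aₖ·hₖ₋₁ + hₖ₋₂ (and likewise for the denominators kₖ):
a_0 = 7: 7/1
a_1 = 12: 85/12
a_2 = 1: 92/13
a_3 = 2: 269/38
a_4 = 7: 1975/279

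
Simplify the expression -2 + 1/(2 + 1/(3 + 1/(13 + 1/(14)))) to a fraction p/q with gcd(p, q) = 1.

-2055/1309

Use the convergent recurrence hₖ = aₖ·hₖ₋₁ + hₖ₋₂ (and likewise for the denominators kₖ):
a_0 = -2: -2/1
a_1 = 2: -3/2
a_2 = 3: -11/7
a_3 = 13: -146/93
a_4 = 14: -2055/1309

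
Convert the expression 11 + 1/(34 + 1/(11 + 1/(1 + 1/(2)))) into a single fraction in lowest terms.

Start with 2.
1 + 1/(2/1) = 1 + 1/2 = 3/2
11 + 1/(3/2) = 11 + 2/3 = 35/3
34 + 1/(35/3) = 34 + 3/35 = 1193/35
11 + 1/(1193/35) = 11 + 35/1193 = 13158/1193

13158/1193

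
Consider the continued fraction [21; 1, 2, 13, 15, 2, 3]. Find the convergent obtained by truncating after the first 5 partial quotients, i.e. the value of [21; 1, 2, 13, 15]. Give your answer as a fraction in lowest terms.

Start with 15.
13 + 1/(15/1) = 13 + 1/15 = 196/15
2 + 1/(196/15) = 2 + 15/196 = 407/196
1 + 1/(407/196) = 1 + 196/407 = 603/407
21 + 1/(603/407) = 21 + 407/603 = 13070/603

13070/603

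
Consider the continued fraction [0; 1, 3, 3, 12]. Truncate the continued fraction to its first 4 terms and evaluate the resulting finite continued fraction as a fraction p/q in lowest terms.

Use the convergent recurrence hₖ = aₖ·hₖ₋₁ + hₖ₋₂ (and likewise for the denominators kₖ):
a_0 = 0: 0/1
a_1 = 1: 1/1
a_2 = 3: 3/4
a_3 = 3: 10/13

10/13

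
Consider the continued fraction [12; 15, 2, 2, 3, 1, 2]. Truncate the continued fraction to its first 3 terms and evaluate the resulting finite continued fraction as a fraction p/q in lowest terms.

Start with 2.
15 + 1/(2/1) = 15 + 1/2 = 31/2
12 + 1/(31/2) = 12 + 2/31 = 374/31

374/31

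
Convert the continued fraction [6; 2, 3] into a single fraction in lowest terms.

Work from the innermost term outward:
Start with 3.
2 + 1/(3/1) = 2 + 1/3 = 7/3
6 + 1/(7/3) = 6 + 3/7 = 45/7

45/7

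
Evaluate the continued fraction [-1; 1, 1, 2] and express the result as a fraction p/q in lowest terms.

a_0 = -1: -1/1
a_1 = 1: 0/1
a_2 = 1: -1/2
a_3 = 2: -2/5

-2/5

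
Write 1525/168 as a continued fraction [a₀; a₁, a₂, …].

1525 = 9·168 + 13, so a_0 = 9
168 = 12·13 + 12, so a_1 = 12
13 = 1·12 + 1, so a_2 = 1
12 = 12·1 + 0, so a_3 = 12

[9; 12, 1, 12]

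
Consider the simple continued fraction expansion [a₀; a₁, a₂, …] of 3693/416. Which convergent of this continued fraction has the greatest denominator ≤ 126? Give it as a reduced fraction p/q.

a_0 = 8: 8/1  (≤ bound)
a_1 = 1: 9/1  (≤ bound)
a_2 = 7: 71/8  (≤ bound)
a_3 = 6: 435/49  (≤ bound)
a_4 = 2: 941/106  (≤ bound)
a_5 = 1: 1376/155  (> 126, stop)

941/106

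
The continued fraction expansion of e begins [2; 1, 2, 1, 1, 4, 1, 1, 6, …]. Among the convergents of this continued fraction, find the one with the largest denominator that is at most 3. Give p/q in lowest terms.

a_0 = 2: 2/1  (≤ bound)
a_1 = 1: 3/1  (≤ bound)
a_2 = 2: 8/3  (≤ bound)
a_3 = 1: 11/4  (> 3, stop)

8/3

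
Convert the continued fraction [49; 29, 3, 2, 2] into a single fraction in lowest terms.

Collapse the nested fraction from the inside out:
Start with 2.
2 + 1/(2/1) = 2 + 1/2 = 5/2
3 + 1/(5/2) = 3 + 2/5 = 17/5
29 + 1/(17/5) = 29 + 5/17 = 498/17
49 + 1/(498/17) = 49 + 17/498 = 24419/498

24419/498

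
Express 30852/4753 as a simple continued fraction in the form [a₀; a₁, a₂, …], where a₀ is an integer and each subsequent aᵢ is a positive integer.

[6; 2, 27, 2, 5, 1, 1, 3]

Repeatedly divide and take the remainder:
⌊30852/4753⌋ = 6, remainder 2334
⌊4753/2334⌋ = 2, remainder 85
⌊2334/85⌋ = 27, remainder 39
⌊85/39⌋ = 2, remainder 7
⌊39/7⌋ = 5, remainder 4
⌊7/4⌋ = 1, remainder 3
⌊4/3⌋ = 1, remainder 1
⌊3/1⌋ = 3, remainder 0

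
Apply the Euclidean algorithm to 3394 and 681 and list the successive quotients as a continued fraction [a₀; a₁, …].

[4; 1, 60, 1, 10]

3394 ÷ 681 → quotient 4, remainder 670
681 ÷ 670 → quotient 1, remainder 11
670 ÷ 11 → quotient 60, remainder 10
11 ÷ 10 → quotient 1, remainder 1
10 ÷ 1 → quotient 10, remainder 0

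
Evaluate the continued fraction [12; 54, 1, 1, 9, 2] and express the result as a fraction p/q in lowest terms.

Use the convergent recurrence hₖ = aₖ·hₖ₋₁ + hₖ₋₂ (and likewise for the denominators kₖ):
a_0 = 12: 12/1
a_1 = 54: 649/54
a_2 = 1: 661/55
a_3 = 1: 1310/109
a_4 = 9: 12451/1036
a_5 = 2: 26212/2181

26212/2181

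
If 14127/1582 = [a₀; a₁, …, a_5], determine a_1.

1

Run the Euclidean algorithm, recording each quotient:
14127 ÷ 1582 → quotient 8, remainder 1471
1582 ÷ 1471 → quotient 1, remainder 111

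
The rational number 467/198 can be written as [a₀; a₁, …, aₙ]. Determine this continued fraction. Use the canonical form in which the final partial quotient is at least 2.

⌊467/198⌋ = 2, remainder 71
⌊198/71⌋ = 2, remainder 56
⌊71/56⌋ = 1, remainder 15
⌊56/15⌋ = 3, remainder 11
⌊15/11⌋ = 1, remainder 4
⌊11/4⌋ = 2, remainder 3
⌊4/3⌋ = 1, remainder 1
⌊3/1⌋ = 3, remainder 0

[2; 2, 1, 3, 1, 2, 1, 3]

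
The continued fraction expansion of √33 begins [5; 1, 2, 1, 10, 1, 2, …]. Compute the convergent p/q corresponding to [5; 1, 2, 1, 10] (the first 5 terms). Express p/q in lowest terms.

247/43

Compute successive convergents:
a_0 = 5: 5/1
a_1 = 1: 6/1
a_2 = 2: 17/3
a_3 = 1: 23/4
a_4 = 10: 247/43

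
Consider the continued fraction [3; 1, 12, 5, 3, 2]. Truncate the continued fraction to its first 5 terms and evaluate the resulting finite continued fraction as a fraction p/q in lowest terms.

Starting at the tail and folding back:
Start with 3.
5 + 1/(3/1) = 5 + 1/3 = 16/3
12 + 1/(16/3) = 12 + 3/16 = 195/16
1 + 1/(195/16) = 1 + 16/195 = 211/195
3 + 1/(211/195) = 3 + 195/211 = 828/211

828/211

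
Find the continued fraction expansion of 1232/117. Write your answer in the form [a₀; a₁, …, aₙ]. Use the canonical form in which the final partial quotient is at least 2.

[10; 1, 1, 7, 1, 6]

Apply division with remainder until the remainder is 0:
1232 ÷ 117 → quotient 10, remainder 62
117 ÷ 62 → quotient 1, remainder 55
62 ÷ 55 → quotient 1, remainder 7
55 ÷ 7 → quotient 7, remainder 6
7 ÷ 6 → quotient 1, remainder 1
6 ÷ 1 → quotient 6, remainder 0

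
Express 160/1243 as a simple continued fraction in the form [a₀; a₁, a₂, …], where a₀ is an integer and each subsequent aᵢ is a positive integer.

160 ÷ 1243 → quotient 0, remainder 160
1243 ÷ 160 → quotient 7, remainder 123
160 ÷ 123 → quotient 1, remainder 37
123 ÷ 37 → quotient 3, remainder 12
37 ÷ 12 → quotient 3, remainder 1
12 ÷ 1 → quotient 12, remainder 0

[0; 7, 1, 3, 3, 12]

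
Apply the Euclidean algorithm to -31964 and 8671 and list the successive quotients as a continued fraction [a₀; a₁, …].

[-4; 3, 5, 3, 10, 3, 5]

Apply division with remainder until the remainder is 0:
⌊-31964/8671⌋ = -4, remainder 2720
⌊8671/2720⌋ = 3, remainder 511
⌊2720/511⌋ = 5, remainder 165
⌊511/165⌋ = 3, remainder 16
⌊165/16⌋ = 10, remainder 5
⌊16/5⌋ = 3, remainder 1
⌊5/1⌋ = 5, remainder 0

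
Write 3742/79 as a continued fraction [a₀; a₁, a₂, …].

[47; 2, 1, 2, 1, 1, 1, 2]

Run the Euclidean algorithm, recording each quotient:
3742 = 47·79 + 29, so a_0 = 47
79 = 2·29 + 21, so a_1 = 2
29 = 1·21 + 8, so a_2 = 1
21 = 2·8 + 5, so a_3 = 2
8 = 1·5 + 3, so a_4 = 1
5 = 1·3 + 2, so a_5 = 1
3 = 1·2 + 1, so a_6 = 1
2 = 2·1 + 0, so a_7 = 2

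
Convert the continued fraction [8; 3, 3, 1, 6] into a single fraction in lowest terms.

Collapse the nested fraction from the inside out:
Start with 6.
1 + 1/(6/1) = 1 + 1/6 = 7/6
3 + 1/(7/6) = 3 + 6/7 = 27/7
3 + 1/(27/7) = 3 + 7/27 = 88/27
8 + 1/(88/27) = 8 + 27/88 = 731/88

731/88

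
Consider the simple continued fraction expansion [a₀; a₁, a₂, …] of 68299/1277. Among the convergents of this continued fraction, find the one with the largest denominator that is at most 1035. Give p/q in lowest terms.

23319/436

List convergents until the denominator exceeds the bound:
a_0 = 53: 53/1  (≤ bound)
a_1 = 2: 107/2  (≤ bound)
a_2 = 15: 1658/31  (≤ bound)
a_3 = 13: 21661/405  (≤ bound)
a_4 = 1: 23319/436  (≤ bound)
a_5 = 2: 68299/1277  (> 1035, stop)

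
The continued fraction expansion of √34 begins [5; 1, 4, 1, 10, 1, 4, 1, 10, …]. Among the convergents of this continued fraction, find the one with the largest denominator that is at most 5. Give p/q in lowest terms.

a_0 = 5: 5/1  (≤ bound)
a_1 = 1: 6/1  (≤ bound)
a_2 = 4: 29/5  (≤ bound)
a_3 = 1: 35/6  (> 5, stop)

29/5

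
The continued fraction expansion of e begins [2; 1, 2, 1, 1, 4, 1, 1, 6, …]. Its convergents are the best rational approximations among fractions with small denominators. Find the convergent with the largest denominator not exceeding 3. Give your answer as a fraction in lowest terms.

List convergents until the denominator exceeds the bound:
a_0 = 2: 2/1  (≤ bound)
a_1 = 1: 3/1  (≤ bound)
a_2 = 2: 8/3  (≤ bound)
a_3 = 1: 11/4  (> 3, stop)

8/3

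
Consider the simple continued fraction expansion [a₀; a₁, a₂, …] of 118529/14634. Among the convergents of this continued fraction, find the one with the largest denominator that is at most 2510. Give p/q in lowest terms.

a_0 = 8: 8/1  (≤ bound)
a_1 = 10: 81/10  (≤ bound)
a_2 = 22: 1790/221  (≤ bound)
a_3 = 1: 1871/231  (≤ bound)
a_4 = 3: 7403/914  (≤ bound)
a_5 = 3: 24080/2973  (> 2510, stop)

7403/914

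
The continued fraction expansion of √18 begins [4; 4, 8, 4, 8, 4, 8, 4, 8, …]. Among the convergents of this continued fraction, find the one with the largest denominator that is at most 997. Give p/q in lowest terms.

577/136

a_0 = 4: 4/1  (≤ bound)
a_1 = 4: 17/4  (≤ bound)
a_2 = 8: 140/33  (≤ bound)
a_3 = 4: 577/136  (≤ bound)
a_4 = 8: 4756/1121  (> 997, stop)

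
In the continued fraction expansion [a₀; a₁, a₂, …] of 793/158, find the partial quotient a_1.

52

Apply division with remainder until the remainder is 0:
793 ÷ 158 → quotient 5, remainder 3
158 ÷ 3 → quotient 52, remainder 2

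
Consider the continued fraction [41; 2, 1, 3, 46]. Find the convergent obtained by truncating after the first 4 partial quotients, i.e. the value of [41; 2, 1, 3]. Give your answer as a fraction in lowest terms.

a_0 = 41: 41/1
a_1 = 2: 83/2
a_2 = 1: 124/3
a_3 = 3: 455/11

455/11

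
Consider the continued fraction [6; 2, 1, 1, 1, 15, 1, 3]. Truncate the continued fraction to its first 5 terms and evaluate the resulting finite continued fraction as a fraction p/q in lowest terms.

51/8

Compute successive convergents:
a_0 = 6: 6/1
a_1 = 2: 13/2
a_2 = 1: 19/3
a_3 = 1: 32/5
a_4 = 1: 51/8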